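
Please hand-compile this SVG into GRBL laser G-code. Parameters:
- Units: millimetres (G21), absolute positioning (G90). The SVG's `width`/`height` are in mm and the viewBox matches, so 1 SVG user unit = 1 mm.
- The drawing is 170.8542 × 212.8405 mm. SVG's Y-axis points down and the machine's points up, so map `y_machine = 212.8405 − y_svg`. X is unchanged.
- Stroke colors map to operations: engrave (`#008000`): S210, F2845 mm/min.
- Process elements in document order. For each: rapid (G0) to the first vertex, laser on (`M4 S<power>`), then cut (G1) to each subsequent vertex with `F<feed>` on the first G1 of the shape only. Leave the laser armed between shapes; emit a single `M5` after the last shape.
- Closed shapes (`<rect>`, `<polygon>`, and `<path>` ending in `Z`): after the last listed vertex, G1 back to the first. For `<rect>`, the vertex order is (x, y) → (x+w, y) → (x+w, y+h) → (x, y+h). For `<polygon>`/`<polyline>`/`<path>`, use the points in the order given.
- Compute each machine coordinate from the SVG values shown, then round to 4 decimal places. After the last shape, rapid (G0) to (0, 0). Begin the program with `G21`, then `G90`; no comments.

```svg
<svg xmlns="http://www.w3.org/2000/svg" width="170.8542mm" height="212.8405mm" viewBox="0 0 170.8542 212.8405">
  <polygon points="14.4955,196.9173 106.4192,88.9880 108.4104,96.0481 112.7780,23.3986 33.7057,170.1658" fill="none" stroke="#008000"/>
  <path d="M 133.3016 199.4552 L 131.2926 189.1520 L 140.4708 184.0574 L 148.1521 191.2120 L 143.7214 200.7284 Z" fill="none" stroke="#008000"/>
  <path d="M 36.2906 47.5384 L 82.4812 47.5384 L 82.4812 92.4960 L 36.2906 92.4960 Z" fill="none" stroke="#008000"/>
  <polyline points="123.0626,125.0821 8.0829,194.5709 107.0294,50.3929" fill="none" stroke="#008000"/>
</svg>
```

viewBox `0 0 170.8542 212.8405` with mm width/height → 1 unit = 1 mm. Flip: y_m = 212.8405 − y_svg.

**Shape 1** — `<polygon>` closed polygon, stroke `#008000` → engrave (S210, F2845). Machine vertices: (14.4955,15.9232) → (106.4192,123.8525) → (108.4104,116.7924) → (112.7780,189.4419) → (33.7057,42.6747) → (14.4955,15.9232). Closed: final G1 returns to the first vertex.

**Shape 2** — `<path>` regular polygon, stroke `#008000` → engrave (S210, F2845). Machine vertices: (133.3016,13.3853) → (131.2926,23.6885) → (140.4708,28.7831) → (148.1521,21.6285) → (143.7214,12.1121) → (133.3016,13.3853). Closed: final G1 returns to the first vertex.

**Shape 3** — `<path>` rectangle, stroke `#008000` → engrave (S210, F2845). Machine vertices: (36.2906,165.3021) → (82.4812,165.3021) → (82.4812,120.3445) → (36.2906,120.3445) → (36.2906,165.3021). Closed: final G1 returns to the first vertex.

**Shape 4** — `<polyline>` open polyline, stroke `#008000` → engrave (S210, F2845). Machine vertices: (123.0626,87.7584) → (8.0829,18.2696) → (107.0294,162.4476). Open path.

G21
G90
G0 X14.4955 Y15.9232
M4 S210
G1 X106.4192 Y123.8525 F2845
G1 X108.4104 Y116.7924
G1 X112.7780 Y189.4419
G1 X33.7057 Y42.6747
G1 X14.4955 Y15.9232
G0 X133.3016 Y13.3853
M4 S210
G1 X131.2926 Y23.6885 F2845
G1 X140.4708 Y28.7831
G1 X148.1521 Y21.6285
G1 X143.7214 Y12.1121
G1 X133.3016 Y13.3853
G0 X36.2906 Y165.3021
M4 S210
G1 X82.4812 Y165.3021 F2845
G1 X82.4812 Y120.3445
G1 X36.2906 Y120.3445
G1 X36.2906 Y165.3021
G0 X123.0626 Y87.7584
M4 S210
G1 X8.0829 Y18.2696 F2845
G1 X107.0294 Y162.4476
M5
G0 X0.0000 Y0.0000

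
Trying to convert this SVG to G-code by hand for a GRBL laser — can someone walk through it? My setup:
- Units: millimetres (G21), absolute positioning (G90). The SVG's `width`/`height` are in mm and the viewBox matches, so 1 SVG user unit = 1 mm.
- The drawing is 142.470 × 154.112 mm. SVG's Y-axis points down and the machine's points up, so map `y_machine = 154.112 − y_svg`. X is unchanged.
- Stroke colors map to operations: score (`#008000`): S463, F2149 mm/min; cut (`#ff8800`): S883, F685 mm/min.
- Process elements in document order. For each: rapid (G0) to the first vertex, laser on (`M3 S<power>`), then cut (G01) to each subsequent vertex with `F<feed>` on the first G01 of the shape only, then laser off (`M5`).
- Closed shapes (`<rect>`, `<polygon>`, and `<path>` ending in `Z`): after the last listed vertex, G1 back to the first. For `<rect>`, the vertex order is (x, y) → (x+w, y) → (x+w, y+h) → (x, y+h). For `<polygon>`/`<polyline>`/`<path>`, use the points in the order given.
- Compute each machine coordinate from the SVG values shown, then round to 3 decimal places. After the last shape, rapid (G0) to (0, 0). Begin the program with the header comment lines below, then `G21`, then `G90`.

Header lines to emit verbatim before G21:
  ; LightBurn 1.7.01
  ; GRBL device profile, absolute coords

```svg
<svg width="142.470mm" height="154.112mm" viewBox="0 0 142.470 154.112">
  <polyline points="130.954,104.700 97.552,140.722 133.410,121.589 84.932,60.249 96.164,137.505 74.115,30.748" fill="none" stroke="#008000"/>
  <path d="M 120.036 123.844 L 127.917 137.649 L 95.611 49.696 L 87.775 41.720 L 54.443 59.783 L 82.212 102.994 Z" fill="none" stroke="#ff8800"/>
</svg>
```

1 u = 1 mm; y_m = 154.112 − y.

[1] `<polyline>` open polyline, #008000→score S463 F2149: (130.954,49.412) → (97.552,13.390) → (133.410,32.523) → (84.932,93.863) → (96.164,16.607) → (74.115,123.364)

[2] `<path>` closed polygon, #ff8800→cut S883 F685: (120.036,30.268) → (127.917,16.463) → (95.611,104.416) → (87.775,112.392) → (54.443,94.329) → (82.212,51.118) → (120.036,30.268) (closed)

; LightBurn 1.7.01
; GRBL device profile, absolute coords
G21
G90
G0 X130.954 Y49.412
M3 S463
G01 X97.552 Y13.390 F2149
G01 X133.410 Y32.523
G01 X84.932 Y93.863
G01 X96.164 Y16.607
G01 X74.115 Y123.364
M5
G0 X120.036 Y30.268
M3 S883
G01 X127.917 Y16.463 F685
G01 X95.611 Y104.416
G01 X87.775 Y112.392
G01 X54.443 Y94.329
G01 X82.212 Y51.118
G01 X120.036 Y30.268
M5
G0 X0.000 Y0.000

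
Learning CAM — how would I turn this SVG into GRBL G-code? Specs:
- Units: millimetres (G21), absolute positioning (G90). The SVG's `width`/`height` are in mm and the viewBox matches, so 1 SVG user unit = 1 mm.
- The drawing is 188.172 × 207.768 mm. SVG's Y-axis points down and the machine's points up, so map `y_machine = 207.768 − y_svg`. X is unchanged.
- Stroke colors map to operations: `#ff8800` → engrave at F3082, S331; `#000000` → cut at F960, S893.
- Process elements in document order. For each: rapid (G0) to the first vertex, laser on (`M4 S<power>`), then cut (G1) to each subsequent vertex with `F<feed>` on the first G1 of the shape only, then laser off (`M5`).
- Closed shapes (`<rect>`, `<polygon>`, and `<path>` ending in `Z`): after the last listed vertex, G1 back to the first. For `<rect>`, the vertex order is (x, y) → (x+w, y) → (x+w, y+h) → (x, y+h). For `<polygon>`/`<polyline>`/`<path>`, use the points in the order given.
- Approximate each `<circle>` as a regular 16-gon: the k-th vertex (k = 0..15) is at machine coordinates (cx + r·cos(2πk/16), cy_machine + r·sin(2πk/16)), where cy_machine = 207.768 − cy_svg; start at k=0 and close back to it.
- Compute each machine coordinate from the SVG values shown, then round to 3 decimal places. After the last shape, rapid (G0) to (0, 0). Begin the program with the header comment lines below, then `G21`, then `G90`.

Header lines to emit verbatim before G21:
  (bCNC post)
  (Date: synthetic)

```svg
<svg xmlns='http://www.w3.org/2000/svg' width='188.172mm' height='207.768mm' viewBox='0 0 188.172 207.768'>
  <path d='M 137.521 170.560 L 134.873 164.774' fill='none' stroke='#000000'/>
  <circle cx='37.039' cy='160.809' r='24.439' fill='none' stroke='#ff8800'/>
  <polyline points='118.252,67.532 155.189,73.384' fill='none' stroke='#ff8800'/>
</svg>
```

Since the viewBox matches the mm dimensions, user units are millimetres directly. The only transform is the Y-flip y_m = 207.768 − y_svg.

Shape 1 is a line segment drawn with `<path>`. Its stroke #000000 means cut at S893, F960. After flipping Y the toolpath is (137.521,37.208) → (134.873,42.994).

Shape 2 is a circle drawn with `<circle>`. Its stroke #ff8800 means engrave at S331, F3082. After flipping Y the toolpath is (61.478,46.959) → (59.618,56.311) → (54.320,64.240) → (46.391,69.538) → (37.039,71.398) → (27.687,69.538) → (19.758,64.240) → (14.460,56.311) → (12.600,46.959) → (14.460,37.607) → (19.758,29.678) → (27.687,24.380) → (37.039,22.520) → (46.391,24.380) → (54.320,29.678) → (59.618,37.607) → (61.478,46.959), returning to the start.

Shape 3 is a line segment drawn with `<polyline>`. Its stroke #ff8800 means engrave at S331, F3082. After flipping Y the toolpath is (118.252,140.236) → (155.189,134.384).

(bCNC post)
(Date: synthetic)
G21
G90
G0 X137.521 Y37.208
M4 S893
G1 X134.873 Y42.994 F960
M5
G0 X61.478 Y46.959
M4 S331
G1 X59.618 Y56.311 F3082
G1 X54.320 Y64.240
G1 X46.391 Y69.538
G1 X37.039 Y71.398
G1 X27.687 Y69.538
G1 X19.758 Y64.240
G1 X14.460 Y56.311
G1 X12.600 Y46.959
G1 X14.460 Y37.607
G1 X19.758 Y29.678
G1 X27.687 Y24.380
G1 X37.039 Y22.520
G1 X46.391 Y24.380
G1 X54.320 Y29.678
G1 X59.618 Y37.607
G1 X61.478 Y46.959
M5
G0 X118.252 Y140.236
M4 S331
G1 X155.189 Y134.384 F3082
M5
G0 X0.000 Y0.000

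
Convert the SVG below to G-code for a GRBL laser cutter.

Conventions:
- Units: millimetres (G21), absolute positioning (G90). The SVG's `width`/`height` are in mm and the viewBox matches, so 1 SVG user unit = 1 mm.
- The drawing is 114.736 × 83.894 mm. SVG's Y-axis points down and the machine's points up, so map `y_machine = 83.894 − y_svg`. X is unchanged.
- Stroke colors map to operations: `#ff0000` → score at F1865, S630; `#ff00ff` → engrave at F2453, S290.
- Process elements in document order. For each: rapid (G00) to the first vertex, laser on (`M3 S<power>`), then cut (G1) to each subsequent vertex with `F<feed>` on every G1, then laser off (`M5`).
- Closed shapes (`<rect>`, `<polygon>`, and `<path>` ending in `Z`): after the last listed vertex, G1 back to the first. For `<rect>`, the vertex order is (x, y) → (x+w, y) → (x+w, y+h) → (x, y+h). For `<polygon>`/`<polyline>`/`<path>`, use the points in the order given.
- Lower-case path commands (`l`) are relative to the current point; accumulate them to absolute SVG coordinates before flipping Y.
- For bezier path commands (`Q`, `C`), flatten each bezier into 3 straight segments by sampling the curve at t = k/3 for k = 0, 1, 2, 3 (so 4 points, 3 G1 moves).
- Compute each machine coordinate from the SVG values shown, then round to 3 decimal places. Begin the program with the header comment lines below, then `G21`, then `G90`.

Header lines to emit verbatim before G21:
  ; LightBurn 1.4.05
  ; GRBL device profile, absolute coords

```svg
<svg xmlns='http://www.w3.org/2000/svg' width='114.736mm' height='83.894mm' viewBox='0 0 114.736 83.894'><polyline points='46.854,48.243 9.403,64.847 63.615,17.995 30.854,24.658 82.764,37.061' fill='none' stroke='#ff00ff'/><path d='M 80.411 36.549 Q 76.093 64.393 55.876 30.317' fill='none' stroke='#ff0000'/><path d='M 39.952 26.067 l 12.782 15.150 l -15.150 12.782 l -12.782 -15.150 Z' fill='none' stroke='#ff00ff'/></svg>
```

; LightBurn 1.4.05
; GRBL device profile, absolute coords
G21
G90
G00 X46.854 Y35.651
M3 S290
G1 X9.403 Y19.047 F2453
G1 X63.615 Y65.899 F2453
G1 X30.854 Y59.236 F2453
G1 X82.764 Y46.833 F2453
M5
G00 X80.411 Y47.345
M3 S630
G1 X75.766 Y35.662 F1865
G1 X67.587 Y37.740 F1865
G1 X55.876 Y53.577 F1865
M5
G00 X39.952 Y57.827
M3 S290
G1 X52.734 Y42.677 F2453
G1 X37.584 Y29.895 F2453
G1 X24.802 Y45.045 F2453
G1 X39.952 Y57.827 F2453
M5

1 u = 1 mm; y_m = 83.894 − y.

[1] `<polyline>` open polyline, #ff00ff→engrave S290 F2453: (46.854,35.651) → (9.403,19.047) → (63.615,65.899) → (30.854,59.236) → (82.764,46.833)

[2] `<path>` quadratic bezier, #ff0000→score S630 F1865: (80.411,47.345) → (75.766,35.662) → (67.587,37.740) → (55.876,53.577)

[3] `<path>` regular polygon, #ff00ff→engrave S290 F2453: (39.952,57.827) → (52.734,42.677) → (37.584,29.895) → (24.802,45.045) → (39.952,57.827) (closed)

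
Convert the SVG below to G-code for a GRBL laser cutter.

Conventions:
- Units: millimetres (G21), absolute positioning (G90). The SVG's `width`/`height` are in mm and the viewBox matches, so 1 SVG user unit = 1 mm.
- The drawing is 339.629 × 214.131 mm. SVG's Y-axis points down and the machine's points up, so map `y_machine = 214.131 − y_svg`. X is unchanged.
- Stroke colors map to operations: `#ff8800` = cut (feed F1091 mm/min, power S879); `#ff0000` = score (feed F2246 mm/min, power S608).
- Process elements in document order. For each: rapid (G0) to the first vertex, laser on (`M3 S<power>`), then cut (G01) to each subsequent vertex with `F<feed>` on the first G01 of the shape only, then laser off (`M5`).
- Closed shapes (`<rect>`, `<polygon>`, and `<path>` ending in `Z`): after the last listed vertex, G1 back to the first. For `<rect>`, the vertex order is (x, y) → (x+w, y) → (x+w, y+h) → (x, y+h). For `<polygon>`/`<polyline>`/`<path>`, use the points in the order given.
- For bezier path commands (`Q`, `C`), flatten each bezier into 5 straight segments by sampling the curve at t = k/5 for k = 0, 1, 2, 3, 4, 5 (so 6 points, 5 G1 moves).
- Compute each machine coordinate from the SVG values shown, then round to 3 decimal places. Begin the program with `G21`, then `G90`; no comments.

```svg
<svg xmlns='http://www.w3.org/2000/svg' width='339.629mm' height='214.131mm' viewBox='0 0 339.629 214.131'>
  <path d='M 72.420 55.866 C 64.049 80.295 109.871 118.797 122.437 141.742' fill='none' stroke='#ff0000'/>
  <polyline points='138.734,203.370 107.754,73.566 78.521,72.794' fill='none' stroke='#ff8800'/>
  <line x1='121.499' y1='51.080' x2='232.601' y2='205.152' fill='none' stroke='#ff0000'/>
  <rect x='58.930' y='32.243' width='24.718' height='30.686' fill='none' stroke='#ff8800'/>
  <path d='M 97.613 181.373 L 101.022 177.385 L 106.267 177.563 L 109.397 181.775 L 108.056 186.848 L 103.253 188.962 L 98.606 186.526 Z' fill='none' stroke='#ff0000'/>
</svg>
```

1 u = 1 mm; y_m = 214.131 − y.

[1] `<path>` cubic bezier, #ff0000→score S608 F2246: (72.420,158.265) → (73.201,142.156) → (82.791,124.091) → (96.992,105.494) → (111.606,87.786) → (122.437,72.389)

[2] `<polyline>` open polyline, #ff8800→cut S879 F1091: (138.734,10.761) → (107.754,140.565) → (78.521,141.337)

[3] `<line>` line segment, #ff0000→score S608 F2246: (121.499,163.051) → (232.601,8.979)

[4] `<rect>` rectangle, #ff8800→cut S879 F1091: (58.930,181.888) → (83.648,181.888) → (83.648,151.202) → (58.930,151.202) → (58.930,181.888) (closed)

[5] `<path>` regular polygon, #ff0000→score S608 F2246: (97.613,32.758) → (101.022,36.746) → (106.267,36.568) → (109.397,32.356) → (108.056,27.283) → (103.253,25.169) → (98.606,27.605) → (97.613,32.758) (closed)

G21
G90
G0 X72.420 Y158.265
M3 S608
G01 X73.201 Y142.156 F2246
G01 X82.791 Y124.091
G01 X96.992 Y105.494
G01 X111.606 Y87.786
G01 X122.437 Y72.389
M5
G0 X138.734 Y10.761
M3 S879
G01 X107.754 Y140.565 F1091
G01 X78.521 Y141.337
M5
G0 X121.499 Y163.051
M3 S608
G01 X232.601 Y8.979 F2246
M5
G0 X58.930 Y181.888
M3 S879
G01 X83.648 Y181.888 F1091
G01 X83.648 Y151.202
G01 X58.930 Y151.202
G01 X58.930 Y181.888
M5
G0 X97.613 Y32.758
M3 S608
G01 X101.022 Y36.746 F2246
G01 X106.267 Y36.568
G01 X109.397 Y32.356
G01 X108.056 Y27.283
G01 X103.253 Y25.169
G01 X98.606 Y27.605
G01 X97.613 Y32.758
M5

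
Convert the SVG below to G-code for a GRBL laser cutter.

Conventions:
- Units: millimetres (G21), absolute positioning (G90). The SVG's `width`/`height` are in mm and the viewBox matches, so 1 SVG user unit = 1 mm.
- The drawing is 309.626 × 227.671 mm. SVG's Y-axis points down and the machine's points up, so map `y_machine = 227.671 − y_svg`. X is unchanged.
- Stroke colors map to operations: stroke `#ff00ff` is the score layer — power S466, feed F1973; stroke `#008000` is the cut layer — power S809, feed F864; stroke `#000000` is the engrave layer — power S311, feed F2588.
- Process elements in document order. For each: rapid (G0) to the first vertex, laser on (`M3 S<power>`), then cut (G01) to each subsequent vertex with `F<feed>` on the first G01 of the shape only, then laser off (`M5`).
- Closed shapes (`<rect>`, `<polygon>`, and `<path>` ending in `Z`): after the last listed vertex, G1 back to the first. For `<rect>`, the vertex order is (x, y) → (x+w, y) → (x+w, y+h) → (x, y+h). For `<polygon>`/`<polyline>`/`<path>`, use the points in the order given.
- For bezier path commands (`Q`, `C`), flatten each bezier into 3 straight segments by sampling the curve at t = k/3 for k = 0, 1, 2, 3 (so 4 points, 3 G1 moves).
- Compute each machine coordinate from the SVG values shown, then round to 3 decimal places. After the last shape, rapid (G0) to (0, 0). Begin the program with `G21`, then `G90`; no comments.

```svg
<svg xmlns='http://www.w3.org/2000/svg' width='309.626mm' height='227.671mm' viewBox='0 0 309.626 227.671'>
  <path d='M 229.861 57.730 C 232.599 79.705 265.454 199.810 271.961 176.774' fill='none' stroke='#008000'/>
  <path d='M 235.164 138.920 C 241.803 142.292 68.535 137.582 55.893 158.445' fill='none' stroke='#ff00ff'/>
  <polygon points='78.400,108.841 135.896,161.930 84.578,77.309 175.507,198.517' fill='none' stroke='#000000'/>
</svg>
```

viewBox `0 0 309.626 227.671` with mm width/height → 1 unit = 1 mm. Flip: y_m = 227.671 − y_svg.

**Shape 1** — `<path>` cubic bezier, stroke `#008000` → cut (S809, F864). Control points (SVG): P0=(229.861,57.730), P1=(232.599,79.705), P2=(265.454,199.810), P3=(271.961,176.774); sampled at t=k/3. Machine vertices: (229.861,169.941) → (240.547,124.192) → (258.763,66.639) → (271.961,50.897). Open path.

**Shape 2** — `<path>` cubic bezier, stroke `#ff00ff` → score (S466, F1973). Control points (SVG): P0=(235.164,138.920), P1=(241.803,142.292), P2=(68.535,137.582), P3=(55.893,158.445); sampled at t=k/3. Machine vertices: (235.164,88.751) → (194.446,86.827) → (109.465,82.811) → (55.893,69.226). Open path.

**Shape 3** — `<polygon>` closed polygon, stroke `#000000` → engrave (S311, F2588). Machine vertices: (78.400,118.830) → (135.896,65.741) → (84.578,150.362) → (175.507,29.154) → (78.400,118.830). Closed: final G1 returns to the first vertex.

G21
G90
G0 X229.861 Y169.941
M3 S809
G01 X240.547 Y124.192 F864
G01 X258.763 Y66.639
G01 X271.961 Y50.897
M5
G0 X235.164 Y88.751
M3 S466
G01 X194.446 Y86.827 F1973
G01 X109.465 Y82.811
G01 X55.893 Y69.226
M5
G0 X78.400 Y118.830
M3 S311
G01 X135.896 Y65.741 F2588
G01 X84.578 Y150.362
G01 X175.507 Y29.154
G01 X78.400 Y118.830
M5
G0 X0.000 Y0.000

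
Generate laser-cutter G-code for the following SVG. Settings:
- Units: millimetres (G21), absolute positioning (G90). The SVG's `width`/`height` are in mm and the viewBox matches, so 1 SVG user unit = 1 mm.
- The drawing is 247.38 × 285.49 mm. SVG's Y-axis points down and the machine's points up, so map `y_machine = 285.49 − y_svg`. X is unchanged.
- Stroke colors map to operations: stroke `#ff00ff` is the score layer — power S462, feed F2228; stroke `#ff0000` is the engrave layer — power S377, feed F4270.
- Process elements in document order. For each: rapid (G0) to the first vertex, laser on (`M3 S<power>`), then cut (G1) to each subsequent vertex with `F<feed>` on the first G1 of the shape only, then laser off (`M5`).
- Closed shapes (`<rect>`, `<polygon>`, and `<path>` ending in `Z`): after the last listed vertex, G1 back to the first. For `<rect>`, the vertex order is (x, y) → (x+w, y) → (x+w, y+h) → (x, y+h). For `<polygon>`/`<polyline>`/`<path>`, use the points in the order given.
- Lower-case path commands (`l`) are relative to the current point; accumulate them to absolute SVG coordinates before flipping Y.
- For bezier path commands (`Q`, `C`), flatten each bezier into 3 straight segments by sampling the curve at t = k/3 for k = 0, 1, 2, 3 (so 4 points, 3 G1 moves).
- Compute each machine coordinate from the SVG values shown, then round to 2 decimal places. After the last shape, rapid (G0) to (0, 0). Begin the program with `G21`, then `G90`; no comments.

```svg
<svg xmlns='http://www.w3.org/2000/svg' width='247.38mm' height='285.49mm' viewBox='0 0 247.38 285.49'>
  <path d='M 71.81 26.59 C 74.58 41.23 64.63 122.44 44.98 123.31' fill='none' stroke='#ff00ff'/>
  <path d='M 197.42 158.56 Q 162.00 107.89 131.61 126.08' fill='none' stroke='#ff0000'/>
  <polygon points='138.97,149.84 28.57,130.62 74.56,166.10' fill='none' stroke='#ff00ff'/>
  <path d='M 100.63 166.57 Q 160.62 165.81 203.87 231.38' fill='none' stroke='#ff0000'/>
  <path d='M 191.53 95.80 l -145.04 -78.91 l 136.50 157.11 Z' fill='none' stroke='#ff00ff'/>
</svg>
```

G21
G90
G0 X71.81 Y258.90
M3 S462
G1 X70.45 Y227.51 F2228
G1 X61.28 Y184.39
G1 X44.98 Y162.18
M5
G0 X197.42 Y126.93
M3 S377
G1 X174.37 Y153.06 F4270
G1 X152.43 Y163.89
G1 X131.61 Y159.41
M5
G0 X138.97 Y135.65
M3 S462
G1 X28.57 Y154.87 F2228
G1 X74.56 Y119.39
G1 X138.97 Y135.65
M5
G0 X100.63 Y118.92
M3 S377
G1 X138.76 Y112.06 F4270
G1 X173.18 Y90.45
G1 X203.87 Y54.11
M5
G0 X191.53 Y189.69
M3 S462
G1 X46.49 Y268.60 F2228
G1 X182.99 Y111.49
G1 X191.53 Y189.69
M5
G0 X0.00 Y0.00

viewBox `0 0 247.38 285.49` with mm width/height → 1 unit = 1 mm. Flip: y_m = 285.49 − y_svg.

**Shape 1** — `<path>` cubic bezier, stroke `#ff00ff` → score (S462, F2228). Control points (SVG): P0=(71.81,26.59), P1=(74.58,41.23), P2=(64.63,122.44), P3=(44.98,123.31); sampled at t=k/3. Machine vertices: (71.81,258.90) → (70.45,227.51) → (61.28,184.39) → (44.98,162.18). Open path.

**Shape 2** — `<path>` quadratic bezier, stroke `#ff0000` → engrave (S377, F4270). Control points (SVG): P0=(197.42,158.56), P1=(162.00,107.89), P2=(131.61,126.08); sampled at t=k/3. Machine vertices: (197.42,126.93) → (174.37,153.06) → (152.43,163.89) → (131.61,159.41). Open path.

**Shape 3** — `<polygon>` closed polygon, stroke `#ff00ff` → score (S462, F2228). Machine vertices: (138.97,135.65) → (28.57,154.87) → (74.56,119.39) → (138.97,135.65). Closed: final G1 returns to the first vertex.

**Shape 4** — `<path>` quadratic bezier, stroke `#ff0000` → engrave (S377, F4270). Control points (SVG): P0=(100.63,166.57), P1=(160.62,165.81), P2=(203.87,231.38); sampled at t=k/3. Machine vertices: (100.63,118.92) → (138.76,112.06) → (173.18,90.45) → (203.87,54.11). Open path.

**Shape 5** — `<path>` closed polygon, stroke `#ff00ff` → score (S462, F2228). Machine vertices: (191.53,189.69) → (46.49,268.60) → (182.99,111.49) → (191.53,189.69). Closed: final G1 returns to the first vertex.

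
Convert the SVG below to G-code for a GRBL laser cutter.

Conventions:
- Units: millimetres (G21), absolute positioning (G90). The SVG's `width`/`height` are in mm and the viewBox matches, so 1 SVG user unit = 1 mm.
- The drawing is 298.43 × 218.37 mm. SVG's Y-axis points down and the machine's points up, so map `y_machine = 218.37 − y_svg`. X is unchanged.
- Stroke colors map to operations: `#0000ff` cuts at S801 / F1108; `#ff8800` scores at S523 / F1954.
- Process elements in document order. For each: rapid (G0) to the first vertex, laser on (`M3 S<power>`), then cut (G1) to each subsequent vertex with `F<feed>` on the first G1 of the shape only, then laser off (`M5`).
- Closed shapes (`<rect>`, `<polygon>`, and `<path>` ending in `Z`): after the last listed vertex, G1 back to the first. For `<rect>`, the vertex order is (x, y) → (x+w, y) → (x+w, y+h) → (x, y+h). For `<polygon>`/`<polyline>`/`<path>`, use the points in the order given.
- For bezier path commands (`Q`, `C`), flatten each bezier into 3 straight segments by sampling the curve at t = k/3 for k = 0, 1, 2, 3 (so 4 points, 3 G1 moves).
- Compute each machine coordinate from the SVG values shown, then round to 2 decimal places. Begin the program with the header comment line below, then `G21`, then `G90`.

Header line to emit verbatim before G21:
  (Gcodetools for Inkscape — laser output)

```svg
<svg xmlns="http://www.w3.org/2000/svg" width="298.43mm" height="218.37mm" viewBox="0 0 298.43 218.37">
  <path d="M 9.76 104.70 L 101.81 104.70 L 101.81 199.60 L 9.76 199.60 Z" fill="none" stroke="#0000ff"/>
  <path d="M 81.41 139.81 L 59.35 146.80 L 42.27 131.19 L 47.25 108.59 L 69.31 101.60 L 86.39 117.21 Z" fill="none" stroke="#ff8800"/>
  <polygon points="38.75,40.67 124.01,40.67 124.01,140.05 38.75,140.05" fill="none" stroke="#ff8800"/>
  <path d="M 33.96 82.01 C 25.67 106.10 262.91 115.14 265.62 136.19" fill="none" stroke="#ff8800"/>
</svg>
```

(Gcodetools for Inkscape — laser output)
G21
G90
G0 X9.76 Y113.67
M3 S801
G1 X101.81 Y113.67 F1108
G1 X101.81 Y18.77
G1 X9.76 Y18.77
G1 X9.76 Y113.67
M5
G0 X81.41 Y78.56
M3 S523
G1 X59.35 Y71.57 F1954
G1 X42.27 Y87.18
G1 X47.25 Y109.78
G1 X69.31 Y116.77
G1 X86.39 Y101.16
G1 X81.41 Y78.56
M5
G0 X38.75 Y177.70
M3 S523
G1 X124.01 Y177.70 F1954
G1 X124.01 Y78.32
G1 X38.75 Y78.32
G1 X38.75 Y177.70
M5
G0 X33.96 Y136.36
M3 S523
G1 X89.73 Y116.28 F1954
G1 X202.51 Y100.23
G1 X265.62 Y82.18
M5

1 u = 1 mm; y_m = 218.37 − y.

[1] `<path>` rectangle, #0000ff→cut S801 F1108: (9.76,113.67) → (101.81,113.67) → (101.81,18.77) → (9.76,18.77) → (9.76,113.67) (closed)

[2] `<path>` regular polygon, #ff8800→score S523 F1954: (81.41,78.56) → (59.35,71.57) → (42.27,87.18) → (47.25,109.78) → (69.31,116.77) → (86.39,101.16) → (81.41,78.56) (closed)

[3] `<polygon>` rectangle, #ff8800→score S523 F1954: (38.75,177.70) → (124.01,177.70) → (124.01,78.32) → (38.75,78.32) → (38.75,177.70) (closed)

[4] `<path>` cubic bezier, #ff8800→score S523 F1954: (33.96,136.36) → (89.73,116.28) → (202.51,100.23) → (265.62,82.18)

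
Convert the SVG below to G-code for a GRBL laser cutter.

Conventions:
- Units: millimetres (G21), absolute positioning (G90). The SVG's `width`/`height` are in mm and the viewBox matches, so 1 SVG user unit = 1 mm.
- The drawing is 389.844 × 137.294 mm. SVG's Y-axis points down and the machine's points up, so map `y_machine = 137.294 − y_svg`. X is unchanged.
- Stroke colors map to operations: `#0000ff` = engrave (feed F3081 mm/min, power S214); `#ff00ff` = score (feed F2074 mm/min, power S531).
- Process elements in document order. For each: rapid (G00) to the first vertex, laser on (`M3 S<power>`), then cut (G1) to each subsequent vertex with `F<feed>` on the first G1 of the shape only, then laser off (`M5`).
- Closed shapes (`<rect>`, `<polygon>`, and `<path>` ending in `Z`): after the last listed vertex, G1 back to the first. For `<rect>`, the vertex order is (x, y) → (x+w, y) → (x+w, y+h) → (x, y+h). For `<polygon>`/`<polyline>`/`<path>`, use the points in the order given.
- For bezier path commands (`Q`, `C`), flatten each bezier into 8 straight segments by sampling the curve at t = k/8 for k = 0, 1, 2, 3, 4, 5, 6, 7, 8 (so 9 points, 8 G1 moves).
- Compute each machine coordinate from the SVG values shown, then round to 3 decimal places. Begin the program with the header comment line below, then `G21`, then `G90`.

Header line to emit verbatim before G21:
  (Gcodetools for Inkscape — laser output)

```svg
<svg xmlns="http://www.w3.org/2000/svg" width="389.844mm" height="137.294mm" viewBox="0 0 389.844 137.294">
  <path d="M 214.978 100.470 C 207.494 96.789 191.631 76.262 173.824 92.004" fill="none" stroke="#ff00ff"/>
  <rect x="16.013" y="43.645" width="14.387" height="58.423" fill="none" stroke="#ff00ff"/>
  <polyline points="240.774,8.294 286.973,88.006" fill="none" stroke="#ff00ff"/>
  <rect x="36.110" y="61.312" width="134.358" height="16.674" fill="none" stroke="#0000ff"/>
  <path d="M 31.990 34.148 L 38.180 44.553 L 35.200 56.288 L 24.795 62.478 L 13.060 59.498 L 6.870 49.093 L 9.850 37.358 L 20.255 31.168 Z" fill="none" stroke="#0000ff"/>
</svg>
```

Since the viewBox matches the mm dimensions, user units are millimetres directly. The only transform is the Y-flip y_m = 137.294 − y_svg.

Shape 1 is a cubic bezier drawn with `<path>`. Its stroke #ff00ff means score at S531, F2074. After flipping Y the toolpath is (214.978,36.824) → (211.791,38.890) → (207.894,41.913) → (203.363,45.271) → (198.272,48.341) → (192.697,50.500) → (186.714,51.126) → (180.398,49.597) → (173.824,45.290).

Shape 2 is a rectangle drawn with `<rect>`. Its stroke #ff00ff means score at S531, F2074. After flipping Y the toolpath is (16.013,93.649) → (30.400,93.649) → (30.400,35.226) → (16.013,35.226) → (16.013,93.649), returning to the start.

Shape 3 is a line segment drawn with `<polyline>`. Its stroke #ff00ff means score at S531, F2074. After flipping Y the toolpath is (240.774,129.000) → (286.973,49.288).

Shape 4 is a rectangle drawn with `<rect>`. Its stroke #0000ff means engrave at S214, F3081. After flipping Y the toolpath is (36.110,75.982) → (170.468,75.982) → (170.468,59.308) → (36.110,59.308) → (36.110,75.982), returning to the start.

Shape 5 is a regular polygon drawn with `<path>`. Its stroke #0000ff means engrave at S214, F3081. After flipping Y the toolpath is (31.990,103.146) → (38.180,92.741) → (35.200,81.006) → (24.795,74.816) → (13.060,77.796) → (6.870,88.201) → (9.850,99.936) → (20.255,106.126) → (31.990,103.146), returning to the start.

(Gcodetools for Inkscape — laser output)
G21
G90
G00 X214.978 Y36.824
M3 S531
G1 X211.791 Y38.890 F2074
G1 X207.894 Y41.913
G1 X203.363 Y45.271
G1 X198.272 Y48.341
G1 X192.697 Y50.500
G1 X186.714 Y51.126
G1 X180.398 Y49.597
G1 X173.824 Y45.290
M5
G00 X16.013 Y93.649
M3 S531
G1 X30.400 Y93.649 F2074
G1 X30.400 Y35.226
G1 X16.013 Y35.226
G1 X16.013 Y93.649
M5
G00 X240.774 Y129.000
M3 S531
G1 X286.973 Y49.288 F2074
M5
G00 X36.110 Y75.982
M3 S214
G1 X170.468 Y75.982 F3081
G1 X170.468 Y59.308
G1 X36.110 Y59.308
G1 X36.110 Y75.982
M5
G00 X31.990 Y103.146
M3 S214
G1 X38.180 Y92.741 F3081
G1 X35.200 Y81.006
G1 X24.795 Y74.816
G1 X13.060 Y77.796
G1 X6.870 Y88.201
G1 X9.850 Y99.936
G1 X20.255 Y106.126
G1 X31.990 Y103.146
M5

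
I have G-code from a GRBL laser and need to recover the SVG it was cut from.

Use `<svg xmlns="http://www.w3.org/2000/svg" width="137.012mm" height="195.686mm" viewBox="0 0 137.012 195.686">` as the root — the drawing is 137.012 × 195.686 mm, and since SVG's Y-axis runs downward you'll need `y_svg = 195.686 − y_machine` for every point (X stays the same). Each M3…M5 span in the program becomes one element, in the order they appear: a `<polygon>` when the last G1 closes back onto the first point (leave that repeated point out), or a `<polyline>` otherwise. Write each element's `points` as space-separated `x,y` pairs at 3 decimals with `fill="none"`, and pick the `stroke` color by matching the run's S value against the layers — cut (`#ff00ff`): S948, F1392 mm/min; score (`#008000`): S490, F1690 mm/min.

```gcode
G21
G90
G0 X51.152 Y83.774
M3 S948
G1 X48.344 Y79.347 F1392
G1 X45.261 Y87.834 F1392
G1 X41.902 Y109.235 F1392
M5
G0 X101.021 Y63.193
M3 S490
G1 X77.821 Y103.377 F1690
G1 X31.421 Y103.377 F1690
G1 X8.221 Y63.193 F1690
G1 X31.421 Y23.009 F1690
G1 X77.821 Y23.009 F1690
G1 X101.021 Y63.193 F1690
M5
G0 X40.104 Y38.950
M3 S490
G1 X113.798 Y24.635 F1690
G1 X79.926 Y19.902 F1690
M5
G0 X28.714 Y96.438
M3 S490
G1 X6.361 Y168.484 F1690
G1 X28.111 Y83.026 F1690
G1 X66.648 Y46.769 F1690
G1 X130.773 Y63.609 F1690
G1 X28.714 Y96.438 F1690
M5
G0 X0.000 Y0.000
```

Each laser-on run becomes one SVG element. Flip Y back into SVG space with y_svg = 195.686 − y_machine.

Run 1: the run's S948 means `#ff00ff` (cut). The run is open, so emit a `<polyline>` with points (Y-flipped): 51.152,111.912 48.344,116.339 45.261,107.852 41.902,86.451.

Run 2: S490 ⇒ score layer `#008000`. The run returns to its start, so emit a `<polygon>` with points (Y-flipped): 101.021,132.493 77.821,92.309 31.421,92.309 8.221,132.493 31.421,172.677 77.821,172.677.

Run 3: the run's S490 means `#008000` (score). The run is open, so emit a `<polyline>` with points (Y-flipped): 40.104,156.736 113.798,171.051 79.926,175.784.

Run 4: power S490 maps to stroke `#008000` (score). The run returns to its start, so emit a `<polygon>` with points (Y-flipped): 28.714,99.248 6.361,27.202 28.111,112.660 66.648,148.917 130.773,132.077.

<svg xmlns="http://www.w3.org/2000/svg" width="137.012mm" height="195.686mm" viewBox="0 0 137.012 195.686">
  <polyline points="51.152,111.912 48.344,116.339 45.261,107.852 41.902,86.451" fill="none" stroke="#ff00ff"/>
  <polygon points="101.021,132.493 77.821,92.309 31.421,92.309 8.221,132.493 31.421,172.677 77.821,172.677" fill="none" stroke="#008000"/>
  <polyline points="40.104,156.736 113.798,171.051 79.926,175.784" fill="none" stroke="#008000"/>
  <polygon points="28.714,99.248 6.361,27.202 28.111,112.660 66.648,148.917 130.773,132.077" fill="none" stroke="#008000"/>
</svg>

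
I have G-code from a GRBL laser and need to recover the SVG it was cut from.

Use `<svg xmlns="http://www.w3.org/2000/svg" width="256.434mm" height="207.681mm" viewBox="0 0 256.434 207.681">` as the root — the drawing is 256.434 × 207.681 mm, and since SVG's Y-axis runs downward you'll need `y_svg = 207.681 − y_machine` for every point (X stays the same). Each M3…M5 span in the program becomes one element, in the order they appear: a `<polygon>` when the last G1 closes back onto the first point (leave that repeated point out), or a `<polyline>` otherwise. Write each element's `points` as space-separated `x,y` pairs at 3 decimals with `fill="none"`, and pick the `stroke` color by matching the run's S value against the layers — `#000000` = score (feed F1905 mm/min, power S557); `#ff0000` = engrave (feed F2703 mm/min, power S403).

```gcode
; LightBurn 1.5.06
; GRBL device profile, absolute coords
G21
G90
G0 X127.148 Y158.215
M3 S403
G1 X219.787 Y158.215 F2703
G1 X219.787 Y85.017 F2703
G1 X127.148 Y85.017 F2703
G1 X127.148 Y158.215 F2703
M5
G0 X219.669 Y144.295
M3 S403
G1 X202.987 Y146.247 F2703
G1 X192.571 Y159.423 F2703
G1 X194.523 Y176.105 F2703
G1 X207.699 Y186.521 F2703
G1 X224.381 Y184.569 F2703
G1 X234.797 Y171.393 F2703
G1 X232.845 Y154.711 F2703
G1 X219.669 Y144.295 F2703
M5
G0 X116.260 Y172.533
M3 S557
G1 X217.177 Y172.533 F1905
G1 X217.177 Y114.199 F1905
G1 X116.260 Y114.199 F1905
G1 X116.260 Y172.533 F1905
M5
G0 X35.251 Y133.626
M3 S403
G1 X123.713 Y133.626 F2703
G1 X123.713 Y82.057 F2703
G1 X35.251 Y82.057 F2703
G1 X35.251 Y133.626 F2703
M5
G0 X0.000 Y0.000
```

<svg xmlns="http://www.w3.org/2000/svg" width="256.434mm" height="207.681mm" viewBox="0 0 256.434 207.681">
  <polygon points="127.148,49.466 219.787,49.466 219.787,122.664 127.148,122.664" fill="none" stroke="#ff0000"/>
  <polygon points="219.669,63.386 202.987,61.434 192.571,48.258 194.523,31.576 207.699,21.160 224.381,23.112 234.797,36.288 232.845,52.970" fill="none" stroke="#ff0000"/>
  <polygon points="116.260,35.148 217.177,35.148 217.177,93.482 116.260,93.482" fill="none" stroke="#000000"/>
  <polygon points="35.251,74.055 123.713,74.055 123.713,125.624 35.251,125.624" fill="none" stroke="#ff0000"/>
</svg>

Each laser-on run becomes one SVG element. Flip Y back into SVG space with y_svg = 207.681 − y_machine.

Run 1: power S403 maps to stroke `#ff0000` (engrave). The run returns to its start, so emit a `<polygon>` with points (Y-flipped): 127.148,49.466 219.787,49.466 219.787,122.664 127.148,122.664.

Run 2: power S403 maps to stroke `#ff0000` (engrave). The run returns to its start, so emit a `<polygon>` with points (Y-flipped): 219.669,63.386 202.987,61.434 192.571,48.258 194.523,31.576 207.699,21.160 224.381,23.112 234.797,36.288 232.845,52.970.

Run 3: power S557 maps to stroke `#000000` (score). The run returns to its start, so emit a `<polygon>` with points (Y-flipped): 116.260,35.148 217.177,35.148 217.177,93.482 116.260,93.482.

Run 4: the run's S403 means `#ff0000` (engrave). The run returns to its start, so emit a `<polygon>` with points (Y-flipped): 35.251,74.055 123.713,74.055 123.713,125.624 35.251,125.624.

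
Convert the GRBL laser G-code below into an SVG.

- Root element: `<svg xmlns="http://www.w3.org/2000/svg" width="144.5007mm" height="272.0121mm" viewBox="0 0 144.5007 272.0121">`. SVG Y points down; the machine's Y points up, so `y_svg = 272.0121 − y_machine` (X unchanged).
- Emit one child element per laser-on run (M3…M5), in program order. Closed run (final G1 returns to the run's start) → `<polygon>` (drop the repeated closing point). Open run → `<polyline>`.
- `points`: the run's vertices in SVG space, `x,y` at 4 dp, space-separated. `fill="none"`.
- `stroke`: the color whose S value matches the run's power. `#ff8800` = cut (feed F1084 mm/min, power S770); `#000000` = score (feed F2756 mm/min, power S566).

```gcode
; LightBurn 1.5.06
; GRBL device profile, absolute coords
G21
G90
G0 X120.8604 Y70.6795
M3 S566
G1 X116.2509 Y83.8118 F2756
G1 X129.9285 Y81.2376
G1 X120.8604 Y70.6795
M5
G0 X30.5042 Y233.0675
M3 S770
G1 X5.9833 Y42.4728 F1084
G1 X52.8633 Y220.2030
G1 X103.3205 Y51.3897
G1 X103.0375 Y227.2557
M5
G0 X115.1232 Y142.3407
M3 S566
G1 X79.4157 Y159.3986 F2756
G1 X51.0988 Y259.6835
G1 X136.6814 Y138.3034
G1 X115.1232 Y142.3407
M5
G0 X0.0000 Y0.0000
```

<svg xmlns="http://www.w3.org/2000/svg" width="144.5007mm" height="272.0121mm" viewBox="0 0 144.5007 272.0121">
  <polygon points="120.8604,201.3326 116.2509,188.2003 129.9285,190.7745" fill="none" stroke="#000000"/>
  <polyline points="30.5042,38.9446 5.9833,229.5393 52.8633,51.8091 103.3205,220.6224 103.0375,44.7564" fill="none" stroke="#ff8800"/>
  <polygon points="115.1232,129.6714 79.4157,112.6135 51.0988,12.3286 136.6814,133.7087" fill="none" stroke="#000000"/>
</svg>

Each laser-on run becomes one SVG element. Flip Y back into SVG space with y_svg = 272.0121 − y_machine.

Run 1: the run's S566 means `#000000` (score). The run returns to its start, so emit a `<polygon>` with points (Y-flipped): 120.8604,201.3326 116.2509,188.2003 129.9285,190.7745.

Run 2: S770 ⇒ cut layer `#ff8800`. The run is open, so emit a `<polyline>` with points (Y-flipped): 30.5042,38.9446 5.9833,229.5393 52.8633,51.8091 103.3205,220.6224 103.0375,44.7564.

Run 3: power S566 maps to stroke `#000000` (score). The run returns to its start, so emit a `<polygon>` with points (Y-flipped): 115.1232,129.6714 79.4157,112.6135 51.0988,12.3286 136.6814,133.7087.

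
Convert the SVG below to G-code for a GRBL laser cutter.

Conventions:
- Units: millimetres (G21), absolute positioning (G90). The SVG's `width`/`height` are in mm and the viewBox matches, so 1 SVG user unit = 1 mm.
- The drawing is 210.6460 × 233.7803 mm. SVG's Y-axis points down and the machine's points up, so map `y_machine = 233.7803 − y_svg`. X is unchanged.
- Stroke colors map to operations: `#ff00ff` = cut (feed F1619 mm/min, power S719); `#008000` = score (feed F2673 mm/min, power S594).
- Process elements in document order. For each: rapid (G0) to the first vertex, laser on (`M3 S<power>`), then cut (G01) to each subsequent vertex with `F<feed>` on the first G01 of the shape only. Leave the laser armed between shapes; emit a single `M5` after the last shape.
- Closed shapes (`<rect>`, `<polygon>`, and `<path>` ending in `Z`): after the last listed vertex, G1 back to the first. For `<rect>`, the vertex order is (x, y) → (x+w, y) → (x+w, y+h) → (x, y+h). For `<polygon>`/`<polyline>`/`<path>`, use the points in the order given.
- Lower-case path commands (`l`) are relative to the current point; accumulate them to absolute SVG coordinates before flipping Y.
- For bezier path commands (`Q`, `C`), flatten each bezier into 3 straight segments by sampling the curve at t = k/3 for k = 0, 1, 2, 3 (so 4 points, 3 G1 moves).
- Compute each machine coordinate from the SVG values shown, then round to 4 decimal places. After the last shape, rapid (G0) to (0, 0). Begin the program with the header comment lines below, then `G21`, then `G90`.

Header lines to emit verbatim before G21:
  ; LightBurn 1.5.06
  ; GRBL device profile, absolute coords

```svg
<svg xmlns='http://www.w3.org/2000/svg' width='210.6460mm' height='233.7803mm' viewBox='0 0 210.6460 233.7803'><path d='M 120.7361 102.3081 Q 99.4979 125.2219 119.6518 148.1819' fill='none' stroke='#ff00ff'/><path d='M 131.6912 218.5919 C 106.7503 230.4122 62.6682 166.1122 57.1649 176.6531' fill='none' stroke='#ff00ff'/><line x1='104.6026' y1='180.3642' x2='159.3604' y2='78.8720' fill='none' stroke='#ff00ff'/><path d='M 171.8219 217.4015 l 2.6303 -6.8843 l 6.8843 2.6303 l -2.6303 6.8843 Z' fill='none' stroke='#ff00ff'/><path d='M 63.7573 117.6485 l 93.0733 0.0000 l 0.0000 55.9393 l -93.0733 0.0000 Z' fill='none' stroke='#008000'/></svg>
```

; LightBurn 1.5.06
; GRBL device profile, absolute coords
G21
G90
G0 X120.7361 Y131.4722
M3 S719
G01 X111.1764 Y116.1912 F1619
G01 X110.8150 Y100.8999
G01 X119.6518 Y85.5984
G0 X131.6912 Y15.1884
M3 S719
G01 X102.5077 Y23.1504 F1619
G01 X73.3900 Y48.3123
G01 X57.1649 Y57.1272
G0 X104.6026 Y53.4161
M3 S719
G01 X159.3604 Y154.9083 F1619
G0 X171.8219 Y16.3788
M3 S719
G01 X174.4522 Y23.2631 F1619
G01 X181.3365 Y20.6328
G01 X178.7062 Y13.7485
G01 X171.8219 Y16.3788
G0 X63.7573 Y116.1318
M3 S594
G01 X156.8306 Y116.1318 F2673
G01 X156.8306 Y60.1925
G01 X63.7573 Y60.1925
G01 X63.7573 Y116.1318
M5
G0 X0.0000 Y0.0000

viewBox `0 0 210.6460 233.7803` with mm width/height → 1 unit = 1 mm. Flip: y_m = 233.7803 − y_svg.

**Shape 1** — `<path>` quadratic bezier, stroke `#ff00ff` → cut (S719, F1619). Control points (SVG): P0=(120.7361,102.3081), P1=(99.4979,125.2219), P2=(119.6518,148.1819); sampled at t=k/3. Machine vertices: (120.7361,131.4722) → (111.1764,116.1912) → (110.8150,100.8999) → (119.6518,85.5984). Open path.

**Shape 2** — `<path>` cubic bezier, stroke `#ff00ff` → cut (S719, F1619). Control points (SVG): P0=(131.6912,218.5919), P1=(106.7503,230.4122), P2=(62.6682,166.1122), P3=(57.1649,176.6531); sampled at t=k/3. Machine vertices: (131.6912,15.1884) → (102.5077,23.1504) → (73.3900,48.3123) → (57.1649,57.1272). Open path.

**Shape 3** — `<line>` line segment, stroke `#ff00ff` → cut (S719, F1619). Machine vertices: (104.6026,53.4161) → (159.3604,154.9083). Open path.

**Shape 4** — `<path>` regular polygon, stroke `#ff00ff` → cut (S719, F1619). Machine vertices: (171.8219,16.3788) → (174.4522,23.2631) → (181.3365,20.6328) → (178.7062,13.7485) → (171.8219,16.3788). Closed: final G1 returns to the first vertex.

**Shape 5** — `<path>` rectangle, stroke `#008000` → score (S594, F2673). Machine vertices: (63.7573,116.1318) → (156.8306,116.1318) → (156.8306,60.1925) → (63.7573,60.1925) → (63.7573,116.1318). Closed: final G1 returns to the first vertex.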